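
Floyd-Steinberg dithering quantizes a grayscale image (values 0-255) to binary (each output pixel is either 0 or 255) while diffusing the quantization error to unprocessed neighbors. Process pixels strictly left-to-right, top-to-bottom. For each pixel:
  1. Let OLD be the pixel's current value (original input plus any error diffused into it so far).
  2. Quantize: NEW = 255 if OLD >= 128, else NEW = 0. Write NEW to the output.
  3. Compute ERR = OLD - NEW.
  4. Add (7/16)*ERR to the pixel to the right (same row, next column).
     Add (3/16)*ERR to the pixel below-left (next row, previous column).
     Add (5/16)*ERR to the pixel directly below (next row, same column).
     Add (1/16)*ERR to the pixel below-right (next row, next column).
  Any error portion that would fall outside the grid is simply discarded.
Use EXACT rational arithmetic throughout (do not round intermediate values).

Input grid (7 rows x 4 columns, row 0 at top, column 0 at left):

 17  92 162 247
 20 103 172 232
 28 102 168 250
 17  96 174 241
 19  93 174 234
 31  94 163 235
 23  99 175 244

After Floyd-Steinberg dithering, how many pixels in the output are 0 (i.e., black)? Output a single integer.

(0,0): OLD=17 → NEW=0, ERR=17
(0,1): OLD=1591/16 → NEW=0, ERR=1591/16
(0,2): OLD=52609/256 → NEW=255, ERR=-12671/256
(0,3): OLD=923015/4096 → NEW=255, ERR=-121465/4096
(1,0): OLD=11253/256 → NEW=0, ERR=11253/256
(1,1): OLD=297139/2048 → NEW=255, ERR=-225101/2048
(1,2): OLD=7149999/65536 → NEW=0, ERR=7149999/65536
(1,3): OLD=280358649/1048576 → NEW=255, ERR=12971769/1048576
(2,0): OLD=692321/32768 → NEW=0, ERR=692321/32768
(2,1): OLD=104961851/1048576 → NEW=0, ERR=104961851/1048576
(2,2): OLD=506121095/2097152 → NEW=255, ERR=-28652665/2097152
(2,3): OLD=8546557003/33554432 → NEW=255, ERR=-9823157/33554432
(3,0): OLD=710869585/16777216 → NEW=0, ERR=710869585/16777216
(3,1): OLD=38809643343/268435456 → NEW=255, ERR=-29641397937/268435456
(3,2): OLD=548131296433/4294967296 → NEW=0, ERR=548131296433/4294967296
(3,3): OLD=20333345490007/68719476736 → NEW=255, ERR=2809878922327/68719476736
(4,0): OLD=49549751613/4294967296 → NEW=0, ERR=49549751613/4294967296
(4,1): OLD=3096412132919/34359738368 → NEW=0, ERR=3096412132919/34359738368
(4,2): OLD=279356735703639/1099511627776 → NEW=255, ERR=-1018729379241/1099511627776
(4,3): OLD=4474552354411665/17592186044416 → NEW=255, ERR=-11455086914415/17592186044416
(5,0): OLD=28313656693805/549755813888 → NEW=0, ERR=28313656693805/549755813888
(5,1): OLD=2555111171430619/17592186044416 → NEW=255, ERR=-1930896269895461/17592186044416
(5,2): OLD=1057301459860647/8796093022208 → NEW=0, ERR=1057301459860647/8796093022208
(5,3): OLD=80875264860413287/281474976710656 → NEW=255, ERR=9099145799196007/281474976710656
(6,0): OLD=5211420725667505/281474976710656 → NEW=0, ERR=5211420725667505/281474976710656
(6,1): OLD=443862138971565031/4503599627370496 → NEW=0, ERR=443862138971565031/4503599627370496
(6,2): OLD=18366255219949770657/72057594037927936 → NEW=255, ERR=-8431259721853023/72057594037927936
(6,3): OLD=301562148488167000167/1152921504606846976 → NEW=255, ERR=7567164813421021287/1152921504606846976
Output grid:
  Row 0: ..##  (2 black, running=2)
  Row 1: .#.#  (2 black, running=4)
  Row 2: ..##  (2 black, running=6)
  Row 3: .#.#  (2 black, running=8)
  Row 4: ..##  (2 black, running=10)
  Row 5: .#.#  (2 black, running=12)
  Row 6: ..##  (2 black, running=14)

Answer: 14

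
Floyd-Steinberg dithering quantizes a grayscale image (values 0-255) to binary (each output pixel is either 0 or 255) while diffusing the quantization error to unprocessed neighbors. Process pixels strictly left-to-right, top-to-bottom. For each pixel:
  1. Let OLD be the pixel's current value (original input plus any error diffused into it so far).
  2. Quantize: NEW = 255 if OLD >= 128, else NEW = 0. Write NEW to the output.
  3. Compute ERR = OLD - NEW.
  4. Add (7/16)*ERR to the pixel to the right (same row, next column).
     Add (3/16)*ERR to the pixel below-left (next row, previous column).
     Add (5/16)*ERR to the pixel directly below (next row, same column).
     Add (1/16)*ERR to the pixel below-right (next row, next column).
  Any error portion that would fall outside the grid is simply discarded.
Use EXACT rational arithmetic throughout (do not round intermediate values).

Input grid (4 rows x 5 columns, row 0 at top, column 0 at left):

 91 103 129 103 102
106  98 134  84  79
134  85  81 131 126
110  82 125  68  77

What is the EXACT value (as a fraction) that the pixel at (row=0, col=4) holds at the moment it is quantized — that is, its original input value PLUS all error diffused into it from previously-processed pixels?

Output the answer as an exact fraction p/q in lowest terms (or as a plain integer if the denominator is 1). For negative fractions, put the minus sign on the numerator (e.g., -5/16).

Answer: 3329019/65536

Derivation:
(0,0): OLD=91 → NEW=0, ERR=91
(0,1): OLD=2285/16 → NEW=255, ERR=-1795/16
(0,2): OLD=20459/256 → NEW=0, ERR=20459/256
(0,3): OLD=565101/4096 → NEW=255, ERR=-479379/4096
(0,4): OLD=3329019/65536 → NEW=0, ERR=3329019/65536
Target (0,4): original=102, with diffused error = 3329019/65536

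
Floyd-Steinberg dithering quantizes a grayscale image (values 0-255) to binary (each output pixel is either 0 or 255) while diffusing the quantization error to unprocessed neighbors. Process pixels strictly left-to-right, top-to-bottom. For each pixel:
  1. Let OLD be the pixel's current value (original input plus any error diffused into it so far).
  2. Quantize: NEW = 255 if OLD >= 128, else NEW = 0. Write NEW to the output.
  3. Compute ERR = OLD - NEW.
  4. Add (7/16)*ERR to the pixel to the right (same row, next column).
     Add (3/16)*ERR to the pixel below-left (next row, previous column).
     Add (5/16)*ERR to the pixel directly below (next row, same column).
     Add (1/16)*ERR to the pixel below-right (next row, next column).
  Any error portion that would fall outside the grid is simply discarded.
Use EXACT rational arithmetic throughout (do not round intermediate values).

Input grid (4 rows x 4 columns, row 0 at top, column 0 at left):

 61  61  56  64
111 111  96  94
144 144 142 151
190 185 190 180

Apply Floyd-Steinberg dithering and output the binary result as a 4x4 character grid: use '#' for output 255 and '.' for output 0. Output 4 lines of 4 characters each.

(0,0): OLD=61 → NEW=0, ERR=61
(0,1): OLD=1403/16 → NEW=0, ERR=1403/16
(0,2): OLD=24157/256 → NEW=0, ERR=24157/256
(0,3): OLD=431243/4096 → NEW=0, ERR=431243/4096
(1,0): OLD=37505/256 → NEW=255, ERR=-27775/256
(1,1): OLD=230279/2048 → NEW=0, ERR=230279/2048
(1,2): OLD=13100819/65536 → NEW=255, ERR=-3610861/65536
(1,3): OLD=113973749/1048576 → NEW=0, ERR=113973749/1048576
(2,0): OLD=4298429/32768 → NEW=255, ERR=-4057411/32768
(2,1): OLD=113092847/1048576 → NEW=0, ERR=113092847/1048576
(2,2): OLD=418121227/2097152 → NEW=255, ERR=-116652533/2097152
(2,3): OLD=5274341439/33554432 → NEW=255, ERR=-3282038721/33554432
(3,0): OLD=2877763821/16777216 → NEW=255, ERR=-1400426259/16777216
(3,1): OLD=44027948083/268435456 → NEW=255, ERR=-24423093197/268435456
(3,2): OLD=520607352269/4294967296 → NEW=0, ERR=520607352269/4294967296
(3,3): OLD=13674348109339/68719476736 → NEW=255, ERR=-3849118458341/68719476736
Row 0: ....
Row 1: #.#.
Row 2: #.##
Row 3: ##.#

Answer: ....
#.#.
#.##
##.#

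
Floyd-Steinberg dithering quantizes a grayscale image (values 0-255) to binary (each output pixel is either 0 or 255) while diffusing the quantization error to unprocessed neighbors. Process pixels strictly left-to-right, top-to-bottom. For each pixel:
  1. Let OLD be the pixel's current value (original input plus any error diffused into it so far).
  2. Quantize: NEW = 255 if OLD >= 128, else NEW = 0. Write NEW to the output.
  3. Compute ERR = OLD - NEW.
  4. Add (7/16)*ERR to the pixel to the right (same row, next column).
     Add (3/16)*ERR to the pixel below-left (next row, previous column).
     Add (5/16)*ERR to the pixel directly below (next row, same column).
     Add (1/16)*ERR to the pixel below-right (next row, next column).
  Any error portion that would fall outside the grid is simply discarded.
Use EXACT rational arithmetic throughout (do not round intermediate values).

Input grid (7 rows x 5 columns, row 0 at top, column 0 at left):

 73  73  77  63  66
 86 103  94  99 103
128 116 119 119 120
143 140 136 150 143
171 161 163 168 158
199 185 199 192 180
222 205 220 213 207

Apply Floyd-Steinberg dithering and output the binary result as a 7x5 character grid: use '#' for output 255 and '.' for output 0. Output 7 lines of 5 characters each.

Answer: .....
#.##.
.#..#
#.##.
##.##
#.##.
#####

Derivation:
(0,0): OLD=73 → NEW=0, ERR=73
(0,1): OLD=1679/16 → NEW=0, ERR=1679/16
(0,2): OLD=31465/256 → NEW=0, ERR=31465/256
(0,3): OLD=478303/4096 → NEW=0, ERR=478303/4096
(0,4): OLD=7673497/65536 → NEW=0, ERR=7673497/65536
(1,0): OLD=32893/256 → NEW=255, ERR=-32387/256
(1,1): OLD=221291/2048 → NEW=0, ERR=221291/2048
(1,2): OLD=13640391/65536 → NEW=255, ERR=-3071289/65536
(1,3): OLD=37912443/262144 → NEW=255, ERR=-28934277/262144
(1,4): OLD=413554705/4194304 → NEW=0, ERR=413554705/4194304
(2,0): OLD=3562697/32768 → NEW=0, ERR=3562697/32768
(2,1): OLD=189414195/1048576 → NEW=255, ERR=-77972685/1048576
(2,2): OLD=971066457/16777216 → NEW=0, ERR=971066457/16777216
(2,3): OLD=33658722299/268435456 → NEW=0, ERR=33658722299/268435456
(2,4): OLD=853715937565/4294967296 → NEW=255, ERR=-241500722915/4294967296
(3,0): OLD=2735255353/16777216 → NEW=255, ERR=-1542934727/16777216
(3,1): OLD=12639953093/134217728 → NEW=0, ERR=12639953093/134217728
(3,2): OLD=919775371655/4294967296 → NEW=255, ERR=-175441288825/4294967296
(3,3): OLD=1412077639599/8589934592 → NEW=255, ERR=-778355681361/8589934592
(3,4): OLD=12867352461387/137438953472 → NEW=0, ERR=12867352461387/137438953472
(4,0): OLD=343422174007/2147483648 → NEW=255, ERR=-204186156233/2147483648
(4,1): OLD=9306306905527/68719476736 → NEW=255, ERR=-8217159662153/68719476736
(4,2): OLD=95456094217369/1099511627776 → NEW=0, ERR=95456094217369/1099511627776
(4,3): OLD=3389435768046519/17592186044416 → NEW=255, ERR=-1096571673279561/17592186044416
(4,4): OLD=43438077747187073/281474976710656 → NEW=255, ERR=-28338041314030207/281474976710656
(5,0): OLD=161481549943685/1099511627776 → NEW=255, ERR=-118893915139195/1099511627776
(5,1): OLD=973374604965583/8796093022208 → NEW=0, ERR=973374604965583/8796093022208
(5,2): OLD=71883944478978375/281474976710656 → NEW=255, ERR=107825417761095/281474976710656
(5,3): OLD=179285702173663465/1125899906842624 → NEW=255, ERR=-107818774071205655/1125899906842624
(5,4): OLD=1850918899837821491/18014398509481984 → NEW=0, ERR=1850918899837821491/18014398509481984
(6,0): OLD=29408089624211765/140737488355328 → NEW=255, ERR=-6479969906396875/140737488355328
(6,1): OLD=958144915693538075/4503599627370496 → NEW=255, ERR=-190272989285938405/4503599627370496
(6,2): OLD=13733928305651375321/72057594037927936 → NEW=255, ERR=-4640758174020248359/72057594037927936
(6,3): OLD=200823595665331555987/1152921504606846976 → NEW=255, ERR=-93171388009414422893/1152921504606846976
(6,4): OLD=3648163930491164510661/18446744073709551616 → NEW=255, ERR=-1055755808304771151419/18446744073709551616
Row 0: .....
Row 1: #.##.
Row 2: .#..#
Row 3: #.##.
Row 4: ##.##
Row 5: #.##.
Row 6: #####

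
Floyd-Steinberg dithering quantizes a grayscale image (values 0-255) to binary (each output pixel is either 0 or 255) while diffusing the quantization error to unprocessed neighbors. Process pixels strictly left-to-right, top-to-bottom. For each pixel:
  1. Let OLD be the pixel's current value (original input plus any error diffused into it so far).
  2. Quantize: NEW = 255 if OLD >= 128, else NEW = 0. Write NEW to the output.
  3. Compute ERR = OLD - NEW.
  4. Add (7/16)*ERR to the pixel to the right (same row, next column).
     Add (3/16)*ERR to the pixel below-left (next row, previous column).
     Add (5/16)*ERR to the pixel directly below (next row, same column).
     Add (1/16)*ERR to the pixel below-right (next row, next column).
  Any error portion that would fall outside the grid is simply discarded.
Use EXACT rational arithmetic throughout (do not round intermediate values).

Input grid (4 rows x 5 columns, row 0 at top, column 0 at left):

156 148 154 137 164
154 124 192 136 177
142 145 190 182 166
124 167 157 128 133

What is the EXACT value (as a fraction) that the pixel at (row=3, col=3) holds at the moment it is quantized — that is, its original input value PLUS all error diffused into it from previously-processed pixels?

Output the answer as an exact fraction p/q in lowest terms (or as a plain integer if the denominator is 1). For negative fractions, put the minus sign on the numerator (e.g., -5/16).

Answer: 122817066123/8589934592

Derivation:
(0,0): OLD=156 → NEW=255, ERR=-99
(0,1): OLD=1675/16 → NEW=0, ERR=1675/16
(0,2): OLD=51149/256 → NEW=255, ERR=-14131/256
(0,3): OLD=462235/4096 → NEW=0, ERR=462235/4096
(0,4): OLD=13983549/65536 → NEW=255, ERR=-2728131/65536
(1,0): OLD=36529/256 → NEW=255, ERR=-28751/256
(1,1): OLD=186455/2048 → NEW=0, ERR=186455/2048
(1,2): OLD=15878307/65536 → NEW=255, ERR=-833373/65536
(1,3): OLD=40487399/262144 → NEW=255, ERR=-26359321/262144
(1,4): OLD=532896981/4194304 → NEW=0, ERR=532896981/4194304
(2,0): OLD=4062381/32768 → NEW=0, ERR=4062381/32768
(2,1): OLD=228889279/1048576 → NEW=255, ERR=-38497601/1048576
(2,2): OLD=2630671101/16777216 → NEW=255, ERR=-1647518979/16777216
(2,3): OLD=35069057703/268435456 → NEW=255, ERR=-33381983577/268435456
(2,4): OLD=622825775313/4294967296 → NEW=255, ERR=-472390885167/4294967296
(3,0): OLD=2614862941/16777216 → NEW=255, ERR=-1663327139/16777216
(3,1): OLD=13621502617/134217728 → NEW=0, ERR=13621502617/134217728
(3,2): OLD=623208047203/4294967296 → NEW=255, ERR=-472008613277/4294967296
(3,3): OLD=122817066123/8589934592 → NEW=0, ERR=122817066123/8589934592
Target (3,3): original=128, with diffused error = 122817066123/8589934592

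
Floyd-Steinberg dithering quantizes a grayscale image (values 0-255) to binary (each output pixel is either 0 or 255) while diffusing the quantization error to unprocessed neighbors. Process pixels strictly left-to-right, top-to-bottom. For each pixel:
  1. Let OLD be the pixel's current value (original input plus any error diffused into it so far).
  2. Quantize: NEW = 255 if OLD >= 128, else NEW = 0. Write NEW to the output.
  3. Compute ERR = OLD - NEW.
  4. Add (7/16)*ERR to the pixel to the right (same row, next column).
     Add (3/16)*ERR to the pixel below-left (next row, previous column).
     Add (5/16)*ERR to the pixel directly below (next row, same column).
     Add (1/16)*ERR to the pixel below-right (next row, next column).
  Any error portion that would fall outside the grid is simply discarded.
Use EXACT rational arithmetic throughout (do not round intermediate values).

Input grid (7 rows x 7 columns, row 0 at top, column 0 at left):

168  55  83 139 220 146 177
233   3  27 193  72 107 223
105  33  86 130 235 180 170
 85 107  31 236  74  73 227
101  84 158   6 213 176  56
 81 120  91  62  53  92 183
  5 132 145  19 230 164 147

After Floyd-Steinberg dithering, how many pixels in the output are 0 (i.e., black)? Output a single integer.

Answer: 25

Derivation:
(0,0): OLD=168 → NEW=255, ERR=-87
(0,1): OLD=271/16 → NEW=0, ERR=271/16
(0,2): OLD=23145/256 → NEW=0, ERR=23145/256
(0,3): OLD=731359/4096 → NEW=255, ERR=-313121/4096
(0,4): OLD=12226073/65536 → NEW=255, ERR=-4485607/65536
(0,5): OLD=121692847/1048576 → NEW=0, ERR=121692847/1048576
(0,6): OLD=3821417161/16777216 → NEW=255, ERR=-456772919/16777216
(1,0): OLD=53501/256 → NEW=255, ERR=-11779/256
(1,1): OLD=-661/2048 → NEW=0, ERR=-661/2048
(1,2): OLD=2741831/65536 → NEW=0, ERR=2741831/65536
(1,3): OLD=47246651/262144 → NEW=255, ERR=-19600069/262144
(1,4): OLD=585228625/16777216 → NEW=0, ERR=585228625/16777216
(1,5): OLD=20017993889/134217728 → NEW=255, ERR=-14207526751/134217728
(1,6): OLD=376741933903/2147483648 → NEW=255, ERR=-170866396337/2147483648
(2,0): OLD=2967497/32768 → NEW=0, ERR=2967497/32768
(2,1): OLD=81252275/1048576 → NEW=0, ERR=81252275/1048576
(2,2): OLD=1995413721/16777216 → NEW=0, ERR=1995413721/16777216
(2,3): OLD=22525038929/134217728 → NEW=255, ERR=-11700481711/134217728
(2,4): OLD=196753307361/1073741824 → NEW=255, ERR=-77050857759/1073741824
(2,5): OLD=3531748832523/34359738368 → NEW=0, ERR=3531748832523/34359738368
(2,6): OLD=100874291633405/549755813888 → NEW=255, ERR=-39313440908035/549755813888
(3,0): OLD=2144619705/16777216 → NEW=0, ERR=2144619705/16777216
(3,1): OLD=28870356677/134217728 → NEW=255, ERR=-5355163963/134217728
(3,2): OLD=42100620127/1073741824 → NEW=0, ERR=42100620127/1073741824
(3,3): OLD=944422026185/4294967296 → NEW=255, ERR=-150794634295/4294967296
(3,4): OLD=27509216645305/549755813888 → NEW=0, ERR=27509216645305/549755813888
(3,5): OLD=479914425921723/4398046511104 → NEW=0, ERR=479914425921723/4398046511104
(3,6): OLD=18212632124023333/70368744177664 → NEW=255, ERR=268602358719013/70368744177664
(4,0): OLD=286615144759/2147483648 → NEW=255, ERR=-260993185481/2147483648
(4,1): OLD=1157967650507/34359738368 → NEW=0, ERR=1157967650507/34359738368
(4,2): OLD=96713298170565/549755813888 → NEW=255, ERR=-43474434370875/549755813888
(4,3): OLD=-121984940485369/4398046511104 → NEW=0, ERR=-121984940485369/4398046511104
(4,4): OLD=8260173082252069/35184372088832 → NEW=255, ERR=-711841800400091/35184372088832
(4,5): OLD=230912739279194469/1125899906842624 → NEW=255, ERR=-56191736965674651/1125899906842624
(4,6): OLD=759810439504750675/18014398509481984 → NEW=0, ERR=759810439504750675/18014398509481984
(5,0): OLD=27124669037969/549755813888 → NEW=0, ERR=27124669037969/549755813888
(5,1): OLD=570401849687771/4398046511104 → NEW=255, ERR=-551100010643749/4398046511104
(5,2): OLD=294571654317485/35184372088832 → NEW=0, ERR=294571654317485/35184372088832
(5,3): OLD=13583805935996353/281474976710656 → NEW=0, ERR=13583805935996353/281474976710656
(5,4): OLD=1021411643485150059/18014398509481984 → NEW=0, ERR=1021411643485150059/18014398509481984
(5,5): OLD=15543352734904482107/144115188075855872 → NEW=0, ERR=15543352734904482107/144115188075855872
(5,6): OLD=553972615079021039637/2305843009213693952 → NEW=255, ERR=-34017352270470918123/2305843009213693952
(6,0): OLD=-216469549524167/70368744177664 → NEW=0, ERR=-216469549524167/70368744177664
(6,1): OLD=108254887567822221/1125899906842624 → NEW=0, ERR=108254887567822221/1125899906842624
(6,2): OLD=3438927530047597319/18014398509481984 → NEW=255, ERR=-1154744089870308601/18014398509481984
(6,3): OLD=2477521017387599193/144115188075855872 → NEW=0, ERR=2477521017387599193/144115188075855872
(6,4): OLD=80265996478026548091/288230376151711744 → NEW=255, ERR=6767250559340053371/288230376151711744
(6,5): OLD=7701654939846820940567/36893488147419103232 → NEW=255, ERR=-1706184537745050383593/36893488147419103232
(6,6): OLD=76087902477012252086065/590295810358705651712 → NEW=255, ERR=-74437529164457689100495/590295810358705651712
Output grid:
  Row 0: #..##.#  (3 black, running=3)
  Row 1: #..#.##  (3 black, running=6)
  Row 2: ...##.#  (4 black, running=10)
  Row 3: .#.#..#  (4 black, running=14)
  Row 4: #.#.##.  (3 black, running=17)
  Row 5: .#....#  (5 black, running=22)
  Row 6: ..#.###  (3 black, running=25)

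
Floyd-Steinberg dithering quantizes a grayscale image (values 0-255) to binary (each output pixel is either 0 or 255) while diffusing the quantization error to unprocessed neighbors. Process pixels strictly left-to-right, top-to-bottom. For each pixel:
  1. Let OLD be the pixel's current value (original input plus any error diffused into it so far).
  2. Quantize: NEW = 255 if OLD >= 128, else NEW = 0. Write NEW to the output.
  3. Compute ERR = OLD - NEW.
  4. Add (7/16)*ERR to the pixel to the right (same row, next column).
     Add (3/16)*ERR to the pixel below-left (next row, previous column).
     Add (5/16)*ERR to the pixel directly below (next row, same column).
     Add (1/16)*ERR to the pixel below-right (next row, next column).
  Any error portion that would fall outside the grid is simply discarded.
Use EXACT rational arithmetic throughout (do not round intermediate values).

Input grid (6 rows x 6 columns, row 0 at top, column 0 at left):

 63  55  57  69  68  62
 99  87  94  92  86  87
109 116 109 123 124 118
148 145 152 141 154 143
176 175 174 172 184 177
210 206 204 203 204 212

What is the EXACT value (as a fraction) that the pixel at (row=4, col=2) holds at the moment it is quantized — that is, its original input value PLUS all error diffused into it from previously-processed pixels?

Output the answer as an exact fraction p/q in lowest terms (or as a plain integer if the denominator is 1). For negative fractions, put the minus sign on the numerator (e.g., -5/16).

(0,0): OLD=63 → NEW=0, ERR=63
(0,1): OLD=1321/16 → NEW=0, ERR=1321/16
(0,2): OLD=23839/256 → NEW=0, ERR=23839/256
(0,3): OLD=449497/4096 → NEW=0, ERR=449497/4096
(0,4): OLD=7602927/65536 → NEW=0, ERR=7602927/65536
(0,5): OLD=118232201/1048576 → NEW=0, ERR=118232201/1048576
(1,0): OLD=34347/256 → NEW=255, ERR=-30933/256
(1,1): OLD=166573/2048 → NEW=0, ERR=166573/2048
(1,2): OLD=12086193/65536 → NEW=255, ERR=-4625487/65536
(1,3): OLD=32240477/262144 → NEW=0, ERR=32240477/262144
(1,4): OLD=3423575927/16777216 → NEW=255, ERR=-854614153/16777216
(1,5): OLD=28776510993/268435456 → NEW=0, ERR=28776510993/268435456
(2,0): OLD=2834111/32768 → NEW=0, ERR=2834111/32768
(2,1): OLD=166168741/1048576 → NEW=255, ERR=-101218139/1048576
(2,2): OLD=1222321711/16777216 → NEW=0, ERR=1222321711/16777216
(2,3): OLD=24071399287/134217728 → NEW=255, ERR=-10154121353/134217728
(2,4): OLD=441392894949/4294967296 → NEW=0, ERR=441392894949/4294967296
(2,5): OLD=13281988175763/68719476736 → NEW=255, ERR=-4241478391917/68719476736
(3,0): OLD=2632831311/16777216 → NEW=255, ERR=-1645358769/16777216
(3,1): OLD=12213104291/134217728 → NEW=0, ERR=12213104291/134217728
(3,2): OLD=208691913561/1073741824 → NEW=255, ERR=-65112251559/1073741824
(3,3): OLD=7878736802507/68719476736 → NEW=0, ERR=7878736802507/68719476736
(3,4): OLD=120932017291243/549755813888 → NEW=255, ERR=-19255715250197/549755813888
(3,5): OLD=1009890450301157/8796093022208 → NEW=0, ERR=1009890450301157/8796093022208
(4,0): OLD=348782084161/2147483648 → NEW=255, ERR=-198826246079/2147483648
(4,1): OLD=4996939403341/34359738368 → NEW=255, ERR=-3764793880499/34359738368
(4,2): OLD=147661308211671/1099511627776 → NEW=255, ERR=-132714156871209/1099511627776
Target (4,2): original=174, with diffused error = 147661308211671/1099511627776

Answer: 147661308211671/1099511627776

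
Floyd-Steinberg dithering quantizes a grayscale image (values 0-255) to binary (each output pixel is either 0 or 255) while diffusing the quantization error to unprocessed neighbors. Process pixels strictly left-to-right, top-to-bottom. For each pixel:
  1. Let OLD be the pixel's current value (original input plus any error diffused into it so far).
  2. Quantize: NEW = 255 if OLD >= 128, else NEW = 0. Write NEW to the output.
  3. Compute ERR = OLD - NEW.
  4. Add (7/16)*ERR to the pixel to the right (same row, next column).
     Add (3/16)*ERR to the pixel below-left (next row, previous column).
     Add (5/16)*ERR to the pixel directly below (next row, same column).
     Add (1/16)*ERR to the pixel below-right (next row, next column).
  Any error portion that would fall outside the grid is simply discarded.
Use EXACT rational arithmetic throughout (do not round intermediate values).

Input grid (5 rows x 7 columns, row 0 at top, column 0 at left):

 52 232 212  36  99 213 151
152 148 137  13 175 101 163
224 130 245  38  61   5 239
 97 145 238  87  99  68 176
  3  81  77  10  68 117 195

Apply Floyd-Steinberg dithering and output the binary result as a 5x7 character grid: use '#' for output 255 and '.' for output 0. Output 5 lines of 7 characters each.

Answer: .##..##
#.#.#.#
#.#...#
.##.#.#
..#..#.

Derivation:
(0,0): OLD=52 → NEW=0, ERR=52
(0,1): OLD=1019/4 → NEW=255, ERR=-1/4
(0,2): OLD=13561/64 → NEW=255, ERR=-2759/64
(0,3): OLD=17551/1024 → NEW=0, ERR=17551/1024
(0,4): OLD=1744873/16384 → NEW=0, ERR=1744873/16384
(0,5): OLD=68050783/262144 → NEW=255, ERR=1204063/262144
(0,6): OLD=641768345/4194304 → NEW=255, ERR=-427779175/4194304
(1,0): OLD=10765/64 → NEW=255, ERR=-5555/64
(1,1): OLD=53819/512 → NEW=0, ERR=53819/512
(1,2): OLD=2829751/16384 → NEW=255, ERR=-1348169/16384
(1,3): OLD=-24229/65536 → NEW=0, ERR=-24229/65536
(1,4): OLD=881019873/4194304 → NEW=255, ERR=-188527647/4194304
(1,5): OLD=2358988369/33554432 → NEW=0, ERR=2358988369/33554432
(1,6): OLD=87065830303/536870912 → NEW=255, ERR=-49836252257/536870912
(2,0): OLD=1774265/8192 → NEW=255, ERR=-314695/8192
(2,1): OLD=32817443/262144 → NEW=0, ERR=32817443/262144
(2,2): OLD=1176737641/4194304 → NEW=255, ERR=107190121/4194304
(2,3): OLD=1191000097/33554432 → NEW=0, ERR=1191000097/33554432
(2,4): OLD=20304790145/268435456 → NEW=0, ERR=20304790145/268435456
(2,5): OLD=342295508923/8589934592 → NEW=0, ERR=342295508923/8589934592
(2,6): OLD=31860979284173/137438953472 → NEW=255, ERR=-3185953851187/137438953472
(3,0): OLD=454948617/4194304 → NEW=0, ERR=454948617/4194304
(3,1): OLD=7850633781/33554432 → NEW=255, ERR=-705746379/33554432
(3,2): OLD=67448145119/268435456 → NEW=255, ERR=-1002896161/268435456
(3,3): OLD=120514105921/1073741824 → NEW=0, ERR=120514105921/1073741824
(3,4): OLD=24935795300105/137438953472 → NEW=255, ERR=-10111137835255/137438953472
(3,5): OLD=53488724122635/1099511627776 → NEW=0, ERR=53488724122635/1099511627776
(3,6): OLD=3387021483770325/17592186044416 → NEW=255, ERR=-1098985957555755/17592186044416
(4,0): OLD=17691318279/536870912 → NEW=0, ERR=17691318279/536870912
(4,1): OLD=815380265595/8589934592 → NEW=0, ERR=815380265595/8589934592
(4,2): OLD=18841665359829/137438953472 → NEW=255, ERR=-16205267775531/137438953472
(4,3): OLD=-22582255211977/1099511627776 → NEW=0, ERR=-22582255211977/1099511627776
(4,4): OLD=458809983978629/8796093022208 → NEW=0, ERR=458809983978629/8796093022208
(4,5): OLD=39043826465078453/281474976710656 → NEW=255, ERR=-32732292596138827/281474976710656
(4,6): OLD=574850115935209091/4503599627370496 → NEW=0, ERR=574850115935209091/4503599627370496
Row 0: .##..##
Row 1: #.#.#.#
Row 2: #.#...#
Row 3: .##.#.#
Row 4: ..#..#.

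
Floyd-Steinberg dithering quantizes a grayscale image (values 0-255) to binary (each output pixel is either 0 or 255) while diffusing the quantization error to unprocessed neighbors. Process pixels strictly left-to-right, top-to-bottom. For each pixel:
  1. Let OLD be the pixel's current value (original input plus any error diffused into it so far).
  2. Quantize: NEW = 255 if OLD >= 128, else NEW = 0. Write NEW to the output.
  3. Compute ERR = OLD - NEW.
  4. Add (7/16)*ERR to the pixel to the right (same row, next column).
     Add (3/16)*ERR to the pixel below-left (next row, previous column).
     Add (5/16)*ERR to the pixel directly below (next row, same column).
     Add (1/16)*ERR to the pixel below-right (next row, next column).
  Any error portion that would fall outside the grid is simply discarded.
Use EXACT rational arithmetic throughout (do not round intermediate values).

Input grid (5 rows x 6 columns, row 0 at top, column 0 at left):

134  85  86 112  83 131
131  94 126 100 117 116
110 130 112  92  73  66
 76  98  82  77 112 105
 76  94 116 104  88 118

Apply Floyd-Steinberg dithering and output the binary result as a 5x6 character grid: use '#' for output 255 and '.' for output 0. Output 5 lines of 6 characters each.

(0,0): OLD=134 → NEW=255, ERR=-121
(0,1): OLD=513/16 → NEW=0, ERR=513/16
(0,2): OLD=25607/256 → NEW=0, ERR=25607/256
(0,3): OLD=638001/4096 → NEW=255, ERR=-406479/4096
(0,4): OLD=2594135/65536 → NEW=0, ERR=2594135/65536
(0,5): OLD=155522401/1048576 → NEW=255, ERR=-111864479/1048576
(1,0): OLD=25395/256 → NEW=0, ERR=25395/256
(1,1): OLD=324837/2048 → NEW=255, ERR=-197403/2048
(1,2): OLD=6454345/65536 → NEW=0, ERR=6454345/65536
(1,3): OLD=32964373/262144 → NEW=0, ERR=32964373/262144
(1,4): OLD=2653815455/16777216 → NEW=255, ERR=-1624374625/16777216
(1,5): OLD=11482830761/268435456 → NEW=0, ERR=11482830761/268435456
(2,0): OLD=4028071/32768 → NEW=0, ERR=4028071/32768
(2,1): OLD=186987549/1048576 → NEW=255, ERR=-80399331/1048576
(2,2): OLD=2127102615/16777216 → NEW=0, ERR=2127102615/16777216
(2,3): OLD=23456784031/134217728 → NEW=255, ERR=-10768736609/134217728
(2,4): OLD=101024340317/4294967296 → NEW=0, ERR=101024340317/4294967296
(2,5): OLD=5745442403675/68719476736 → NEW=0, ERR=5745442403675/68719476736
(3,0): OLD=1678361783/16777216 → NEW=0, ERR=1678361783/16777216
(3,1): OLD=20033470443/134217728 → NEW=255, ERR=-14192050197/134217728
(3,2): OLD=59618044081/1073741824 → NEW=0, ERR=59618044081/1073741824
(3,3): OLD=6085318375891/68719476736 → NEW=0, ERR=6085318375891/68719476736
(3,4): OLD=92773606117363/549755813888 → NEW=255, ERR=-47414126424077/549755813888
(3,5): OLD=834439694070877/8796093022208 → NEW=0, ERR=834439694070877/8796093022208
(4,0): OLD=187767077977/2147483648 → NEW=0, ERR=187767077977/2147483648
(4,1): OLD=3981359509381/34359738368 → NEW=0, ERR=3981359509381/34359738368
(4,2): OLD=213349781486079/1099511627776 → NEW=255, ERR=-67025683596801/1099511627776
(4,3): OLD=1623797152107419/17592186044416 → NEW=0, ERR=1623797152107419/17592186044416
(4,4): OLD=35114597456090699/281474976710656 → NEW=0, ERR=35114597456090699/281474976710656
(4,5): OLD=886461256544566317/4503599627370496 → NEW=255, ERR=-261956648434910163/4503599627370496
Row 0: #..#.#
Row 1: .#..#.
Row 2: .#.#..
Row 3: .#..#.
Row 4: ..#..#

Answer: #..#.#
.#..#.
.#.#..
.#..#.
..#..#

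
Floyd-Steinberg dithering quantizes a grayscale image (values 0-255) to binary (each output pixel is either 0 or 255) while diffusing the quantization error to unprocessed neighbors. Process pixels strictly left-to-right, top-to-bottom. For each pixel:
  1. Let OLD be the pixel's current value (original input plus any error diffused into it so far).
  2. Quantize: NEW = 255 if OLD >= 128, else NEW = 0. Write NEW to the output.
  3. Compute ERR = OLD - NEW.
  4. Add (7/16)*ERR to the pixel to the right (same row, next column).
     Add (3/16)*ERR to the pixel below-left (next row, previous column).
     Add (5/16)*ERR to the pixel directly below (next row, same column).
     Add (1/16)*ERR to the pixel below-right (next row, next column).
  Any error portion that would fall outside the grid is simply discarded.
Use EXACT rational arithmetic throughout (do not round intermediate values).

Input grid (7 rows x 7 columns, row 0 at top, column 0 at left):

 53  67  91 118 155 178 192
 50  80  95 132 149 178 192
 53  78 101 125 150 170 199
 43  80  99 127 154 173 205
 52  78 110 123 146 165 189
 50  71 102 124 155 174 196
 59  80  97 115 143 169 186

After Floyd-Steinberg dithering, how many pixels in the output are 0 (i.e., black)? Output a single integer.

(0,0): OLD=53 → NEW=0, ERR=53
(0,1): OLD=1443/16 → NEW=0, ERR=1443/16
(0,2): OLD=33397/256 → NEW=255, ERR=-31883/256
(0,3): OLD=260147/4096 → NEW=0, ERR=260147/4096
(0,4): OLD=11979109/65536 → NEW=255, ERR=-4732571/65536
(0,5): OLD=153518531/1048576 → NEW=255, ERR=-113868349/1048576
(0,6): OLD=2424147029/16777216 → NEW=255, ERR=-1854043051/16777216
(1,0): OLD=21369/256 → NEW=0, ERR=21369/256
(1,1): OLD=255311/2048 → NEW=0, ERR=255311/2048
(1,2): OLD=8399483/65536 → NEW=255, ERR=-8312197/65536
(1,3): OLD=19669663/262144 → NEW=0, ERR=19669663/262144
(1,4): OLD=2396942653/16777216 → NEW=255, ERR=-1881247427/16777216
(1,5): OLD=9364821965/134217728 → NEW=0, ERR=9364821965/134217728
(1,6): OLD=389133743459/2147483648 → NEW=255, ERR=-158474586781/2147483648
(2,0): OLD=3357397/32768 → NEW=0, ERR=3357397/32768
(2,1): OLD=150176119/1048576 → NEW=255, ERR=-117210761/1048576
(2,2): OLD=575802917/16777216 → NEW=0, ERR=575802917/16777216
(2,3): OLD=18053839933/134217728 → NEW=255, ERR=-16171680707/134217728
(2,4): OLD=85918109261/1073741824 → NEW=0, ERR=85918109261/1073741824
(2,5): OLD=7076971378415/34359738368 → NEW=255, ERR=-1684761905425/34359738368
(2,6): OLD=87327501106297/549755813888 → NEW=255, ERR=-52860231435143/549755813888
(3,0): OLD=906971525/16777216 → NEW=0, ERR=906971525/16777216
(3,1): OLD=10946586145/134217728 → NEW=0, ERR=10946586145/134217728
(3,2): OLD=124370540659/1073741824 → NEW=0, ERR=124370540659/1073741824
(3,3): OLD=675043914293/4294967296 → NEW=255, ERR=-420172746187/4294967296
(3,4): OLD=65685383056773/549755813888 → NEW=0, ERR=65685383056773/549755813888
(3,5): OLD=866075099720799/4398046511104 → NEW=255, ERR=-255426760610721/4398046511104
(3,6): OLD=10307546450845953/70368744177664 → NEW=255, ERR=-7636483314458367/70368744177664
(4,0): OLD=180787769131/2147483648 → NEW=0, ERR=180787769131/2147483648
(4,1): OLD=5683616467375/34359738368 → NEW=255, ERR=-3078116816465/34359738368
(4,2): OLD=51543788462497/549755813888 → NEW=0, ERR=51543788462497/549755813888
(4,3): OLD=717274634698555/4398046511104 → NEW=255, ERR=-404227225632965/4398046511104
(4,4): OLD=4437562109425729/35184372088832 → NEW=0, ERR=4437562109425729/35184372088832
(4,5): OLD=212963492400027329/1125899906842624 → NEW=255, ERR=-74140983844841791/1125899906842624
(4,6): OLD=2209426515505188503/18014398509481984 → NEW=0, ERR=2209426515505188503/18014398509481984
(5,0): OLD=32716461775485/549755813888 → NEW=0, ERR=32716461775485/549755813888
(5,1): OLD=404100762986495/4398046511104 → NEW=0, ERR=404100762986495/4398046511104
(5,2): OLD=5230694078060329/35184372088832 → NEW=255, ERR=-3741320804591831/35184372088832
(5,3): OLD=22029474178329133/281474976710656 → NEW=0, ERR=22029474178329133/281474976710656
(5,4): OLD=3793161862174475471/18014398509481984 → NEW=255, ERR=-800509757743430449/18014398509481984
(5,5): OLD=23758774892574012895/144115188075855872 → NEW=255, ERR=-12990598066769234465/144115188075855872
(5,6): OLD=439898058026567164209/2305843009213693952 → NEW=255, ERR=-148091909322924793551/2305843009213693952
(6,0): OLD=6672716666461061/70368744177664 → NEW=0, ERR=6672716666461061/70368744177664
(6,1): OLD=150848852531268041/1125899906842624 → NEW=255, ERR=-136255623713601079/1125899906842624
(6,2): OLD=562799446154344251/18014398509481984 → NEW=0, ERR=562799446154344251/18014398509481984
(6,3): OLD=19909217796205637029/144115188075855872 → NEW=255, ERR=-16840155163137610331/144115188075855872
(6,4): OLD=19017671305606819695/288230376151711744 → NEW=0, ERR=19017671305606819695/288230376151711744
(6,5): OLD=5714000267726338113803/36893488147419103232 → NEW=255, ERR=-3693839209865533210357/36893488147419103232
(6,6): OLD=68765200406733611238813/590295810358705651712 → NEW=0, ERR=68765200406733611238813/590295810358705651712
Output grid:
  Row 0: ..#.###  (3 black, running=3)
  Row 1: ..#.#.#  (4 black, running=7)
  Row 2: .#.#.##  (3 black, running=10)
  Row 3: ...#.##  (4 black, running=14)
  Row 4: .#.#.#.  (4 black, running=18)
  Row 5: ..#.###  (3 black, running=21)
  Row 6: .#.#.#.  (4 black, running=25)

Answer: 25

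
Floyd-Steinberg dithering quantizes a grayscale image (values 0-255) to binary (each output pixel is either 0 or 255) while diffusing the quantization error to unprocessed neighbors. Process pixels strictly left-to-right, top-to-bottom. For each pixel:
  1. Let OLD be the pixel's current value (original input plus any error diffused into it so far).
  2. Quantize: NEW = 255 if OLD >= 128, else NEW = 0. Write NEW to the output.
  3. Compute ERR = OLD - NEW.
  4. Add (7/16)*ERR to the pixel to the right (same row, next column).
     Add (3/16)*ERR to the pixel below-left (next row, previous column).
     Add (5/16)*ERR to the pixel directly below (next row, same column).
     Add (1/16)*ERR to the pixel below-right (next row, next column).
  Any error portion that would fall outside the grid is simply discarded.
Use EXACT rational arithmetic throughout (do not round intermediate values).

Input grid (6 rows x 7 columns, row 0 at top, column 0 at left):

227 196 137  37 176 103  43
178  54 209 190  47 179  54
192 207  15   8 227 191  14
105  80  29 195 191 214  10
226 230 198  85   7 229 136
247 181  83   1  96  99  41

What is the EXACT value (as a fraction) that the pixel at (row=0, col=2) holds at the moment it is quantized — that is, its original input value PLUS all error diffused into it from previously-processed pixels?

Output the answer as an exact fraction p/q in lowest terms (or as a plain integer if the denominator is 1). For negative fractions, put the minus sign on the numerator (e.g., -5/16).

(0,0): OLD=227 → NEW=255, ERR=-28
(0,1): OLD=735/4 → NEW=255, ERR=-285/4
(0,2): OLD=6773/64 → NEW=0, ERR=6773/64
Target (0,2): original=137, with diffused error = 6773/64

Answer: 6773/64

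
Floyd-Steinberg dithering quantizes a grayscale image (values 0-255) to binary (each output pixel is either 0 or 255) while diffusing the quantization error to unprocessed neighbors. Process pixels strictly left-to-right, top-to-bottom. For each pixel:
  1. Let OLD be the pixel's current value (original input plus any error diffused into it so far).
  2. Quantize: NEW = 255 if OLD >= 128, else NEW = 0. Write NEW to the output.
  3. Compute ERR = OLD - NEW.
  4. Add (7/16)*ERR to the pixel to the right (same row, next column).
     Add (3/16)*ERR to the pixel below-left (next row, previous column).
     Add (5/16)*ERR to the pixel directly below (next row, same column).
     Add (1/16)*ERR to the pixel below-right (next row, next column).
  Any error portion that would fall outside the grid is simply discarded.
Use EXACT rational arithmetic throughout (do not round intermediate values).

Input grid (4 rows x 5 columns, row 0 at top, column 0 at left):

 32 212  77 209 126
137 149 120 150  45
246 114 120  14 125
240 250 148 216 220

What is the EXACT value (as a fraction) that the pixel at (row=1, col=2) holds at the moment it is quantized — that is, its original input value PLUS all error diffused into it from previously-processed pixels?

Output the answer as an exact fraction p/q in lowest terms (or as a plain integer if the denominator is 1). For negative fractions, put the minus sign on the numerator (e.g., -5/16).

(0,0): OLD=32 → NEW=0, ERR=32
(0,1): OLD=226 → NEW=255, ERR=-29
(0,2): OLD=1029/16 → NEW=0, ERR=1029/16
(0,3): OLD=60707/256 → NEW=255, ERR=-4573/256
(0,4): OLD=484085/4096 → NEW=0, ERR=484085/4096
(1,0): OLD=2265/16 → NEW=255, ERR=-1815/16
(1,1): OLD=13359/128 → NEW=0, ERR=13359/128
(1,2): OLD=739723/4096 → NEW=255, ERR=-304757/4096
Target (1,2): original=120, with diffused error = 739723/4096

Answer: 739723/4096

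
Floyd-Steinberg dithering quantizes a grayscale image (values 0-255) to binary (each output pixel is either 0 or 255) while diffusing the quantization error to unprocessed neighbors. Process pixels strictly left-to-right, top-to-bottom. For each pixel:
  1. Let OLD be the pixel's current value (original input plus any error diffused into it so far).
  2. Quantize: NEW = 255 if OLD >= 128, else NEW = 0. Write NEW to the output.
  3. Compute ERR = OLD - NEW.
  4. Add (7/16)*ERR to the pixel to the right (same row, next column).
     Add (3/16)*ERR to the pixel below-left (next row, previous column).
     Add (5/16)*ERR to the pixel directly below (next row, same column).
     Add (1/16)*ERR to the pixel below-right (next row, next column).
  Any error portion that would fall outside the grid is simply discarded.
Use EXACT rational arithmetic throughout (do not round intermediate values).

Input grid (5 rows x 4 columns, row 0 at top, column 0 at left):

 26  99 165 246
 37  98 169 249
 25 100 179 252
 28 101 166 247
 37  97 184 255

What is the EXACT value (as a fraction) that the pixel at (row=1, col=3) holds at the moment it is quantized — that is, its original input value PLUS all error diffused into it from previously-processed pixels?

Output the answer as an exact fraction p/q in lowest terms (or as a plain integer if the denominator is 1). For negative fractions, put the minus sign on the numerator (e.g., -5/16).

Answer: 150875773/524288

Derivation:
(0,0): OLD=26 → NEW=0, ERR=26
(0,1): OLD=883/8 → NEW=0, ERR=883/8
(0,2): OLD=27301/128 → NEW=255, ERR=-5339/128
(0,3): OLD=466435/2048 → NEW=255, ERR=-55805/2048
(1,0): OLD=8425/128 → NEW=0, ERR=8425/128
(1,1): OLD=158815/1024 → NEW=255, ERR=-102305/1024
(1,2): OLD=3737035/32768 → NEW=0, ERR=3737035/32768
(1,3): OLD=150875773/524288 → NEW=255, ERR=17182333/524288
Target (1,3): original=249, with diffused error = 150875773/524288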